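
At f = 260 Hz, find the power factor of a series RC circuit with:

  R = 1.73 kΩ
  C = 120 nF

Step 1 — Angular frequency: ω = 2π·f = 2π·260 = 1634 rad/s.
Step 2 — Component impedances:
  R: Z = R = 1730 Ω
  C: Z = 1/(jωC) = -j/(ω·C) = 0 - j5101 Ω
Step 3 — Series combination: Z_total = R + C = 1730 - j5101 Ω = 5386∠-71.3° Ω.
Step 4 — Power factor: PF = cos(φ) = Re(Z)/|Z| = 1730/5386 = 0.3212.
Step 5 — Type: Im(Z) = -5101 ⇒ leading (phase φ = -71.3°).

PF = 0.3212 (leading, φ = -71.3°)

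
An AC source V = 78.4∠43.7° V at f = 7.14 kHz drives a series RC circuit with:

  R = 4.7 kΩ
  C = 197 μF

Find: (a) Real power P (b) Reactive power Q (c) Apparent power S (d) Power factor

Step 1 — Angular frequency: ω = 2π·f = 2π·7140 = 4.486e+04 rad/s.
Step 2 — Component impedances:
  R: Z = R = 4700 Ω
  C: Z = 1/(jωC) = -j/(ω·C) = 0 - j0.1132 Ω
Step 3 — Series combination: Z_total = R + C = 4700 - j0.1132 Ω = 4700∠-0.0° Ω.
Step 4 — Source phasor: V = 78.4∠43.7° V = 56.68 + j54.17 V.
Step 5 — Current: I = V / Z = 0.01206 + j0.01152 A = 0.01668∠43.7° A.
Step 6 — Complex power: S = V·I* = 1.308 - j3.148e-05 VA.
Step 7 — Real power: P = Re(S) = 1.308 W.
Step 8 — Reactive power: Q = Im(S) = -3.148e-05 VAR.
Step 9 — Apparent power: |S| = 1.308 VA.
Step 10 — Power factor: PF = P/|S| = 1 (leading).

(a) P = 1.308 W  (b) Q = -3.148e-05 VAR  (c) S = 1.308 VA  (d) PF = 1 (leading)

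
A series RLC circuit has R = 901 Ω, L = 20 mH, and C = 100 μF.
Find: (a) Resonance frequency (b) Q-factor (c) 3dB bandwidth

Step 1 — Resonance: ω₀ = 1/√(LC) = 1/√(0.02·0.0001) = 707.1 rad/s.
Step 2 — f₀ = ω₀/(2π) = 112.5 Hz.
Step 3 — Series Q: Q = ω₀L/R = 707.1·0.02/901 = 0.0157.
Step 4 — Bandwidth: Δω = ω₀/Q = 4.505e+04 rad/s; BW = Δω/(2π) = 7170 Hz.

(a) f₀ = 112.5 Hz  (b) Q = 0.0157  (c) BW = 7170 Hz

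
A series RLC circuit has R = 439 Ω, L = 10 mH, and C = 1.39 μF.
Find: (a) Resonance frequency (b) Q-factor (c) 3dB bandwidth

Step 1 — Resonance condition Im(Z)=0 gives ω₀ = 1/√(LC).
Step 2 — ω₀ = 1/√(0.01·1.39e-06) = 8482 rad/s.
Step 3 — f₀ = ω₀/(2π) = 1350 Hz.
Step 4 — Series Q: Q = ω₀L/R = 8482·0.01/439 = 0.1932.
Step 5 — 3dB bandwidth: Δω = ω₀/Q = 4.39e+04 rad/s; BW = Δω/(2π) = 6987 Hz.

(a) f₀ = 1350 Hz  (b) Q = 0.1932  (c) BW = 6987 Hz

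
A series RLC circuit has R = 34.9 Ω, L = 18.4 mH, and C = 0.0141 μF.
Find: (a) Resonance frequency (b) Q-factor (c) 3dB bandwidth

Step 1 — Resonance: ω₀ = 1/√(LC) = 1/√(0.0184·1.41e-08) = 6.208e+04 rad/s.
Step 2 — f₀ = ω₀/(2π) = 9881 Hz.
Step 3 — Series Q: Q = ω₀L/R = 6.208e+04·0.0184/34.9 = 32.73.
Step 4 — Bandwidth: Δω = ω₀/Q = 1897 rad/s; BW = Δω/(2π) = 301.9 Hz.

(a) f₀ = 9881 Hz  (b) Q = 32.73  (c) BW = 301.9 Hz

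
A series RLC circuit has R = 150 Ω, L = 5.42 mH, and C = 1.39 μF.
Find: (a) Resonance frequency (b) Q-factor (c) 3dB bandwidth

Step 1 — Resonance: ω₀ = 1/√(LC) = 1/√(0.00542·1.39e-06) = 1.152e+04 rad/s.
Step 2 — f₀ = ω₀/(2π) = 1834 Hz.
Step 3 — Series Q: Q = ω₀L/R = 1.152e+04·0.00542/150 = 0.4163.
Step 4 — Bandwidth: Δω = ω₀/Q = 2.768e+04 rad/s; BW = Δω/(2π) = 4405 Hz.

(a) f₀ = 1834 Hz  (b) Q = 0.4163  (c) BW = 4405 Hz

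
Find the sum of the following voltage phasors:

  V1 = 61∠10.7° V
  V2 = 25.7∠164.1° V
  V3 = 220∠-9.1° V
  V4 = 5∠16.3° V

Step 1 — Convert each phasor to rectangular form:
  V1 = 61·(cos(10.7°) + j·sin(10.7°)) = 59.94 + j11.33 V
  V2 = 25.7·(cos(164.1°) + j·sin(164.1°)) = -24.72 + j7.041 V
  V3 = 220·(cos(-9.1°) + j·sin(-9.1°)) = 217.2 - j34.79 V
  V4 = 5·(cos(16.3°) + j·sin(16.3°)) = 4.799 + j1.403 V
Step 2 — Sum components: V_total = 257.3 - j15.03 V.
Step 3 — Convert to polar: |V_total| = 257.7 V, ∠V_total = -3.3°.

V_total = 257.7∠-3.3° V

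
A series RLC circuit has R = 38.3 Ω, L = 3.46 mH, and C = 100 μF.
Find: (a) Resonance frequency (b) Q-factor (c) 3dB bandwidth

Step 1 — Resonance condition Im(Z)=0 gives ω₀ = 1/√(LC).
Step 2 — ω₀ = 1/√(0.00346·0.0001) = 1700 rad/s.
Step 3 — f₀ = ω₀/(2π) = 270.6 Hz.
Step 4 — Series Q: Q = ω₀L/R = 1700·0.00346/38.3 = 0.1536.
Step 5 — 3dB bandwidth: Δω = ω₀/Q = 1.107e+04 rad/s; BW = Δω/(2π) = 1762 Hz.

(a) f₀ = 270.6 Hz  (b) Q = 0.1536  (c) BW = 1762 Hz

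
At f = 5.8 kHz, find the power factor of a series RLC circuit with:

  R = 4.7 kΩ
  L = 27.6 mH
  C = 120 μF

Step 1 — Angular frequency: ω = 2π·f = 2π·5800 = 3.644e+04 rad/s.
Step 2 — Component impedances:
  R: Z = R = 4700 Ω
  L: Z = jωL = j·3.644e+04·0.0276 = 0 + j1006 Ω
  C: Z = 1/(jωC) = -j/(ω·C) = 0 - j0.2287 Ω
Step 3 — Series combination: Z_total = R + L + C = 4700 + j1006 Ω = 4806∠12.1° Ω.
Step 4 — Power factor: PF = cos(φ) = Re(Z)/|Z| = 4700/4806 = 0.9779.
Step 5 — Type: Im(Z) = 1006 ⇒ lagging (phase φ = 12.1°).

PF = 0.9779 (lagging, φ = 12.1°)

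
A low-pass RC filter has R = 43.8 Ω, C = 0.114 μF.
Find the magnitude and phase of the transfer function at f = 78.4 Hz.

Step 1 — Angular frequency: ω = 2π·78.4 = 492.6 rad/s.
Step 2 — Transfer function: H(jω) = 1/(1 + jωRC).
Step 3 — Denominator: 1 + jωRC = 1 + j·492.6·43.8·1.14e-07 = 1 + j0.00246.
Step 4 — H = 1 - j0.00246.
Step 5 — Magnitude: |H| = 1 (-0.0 dB); phase: φ = -0.1°.

|H| = 1 (-0.0 dB), φ = -0.1°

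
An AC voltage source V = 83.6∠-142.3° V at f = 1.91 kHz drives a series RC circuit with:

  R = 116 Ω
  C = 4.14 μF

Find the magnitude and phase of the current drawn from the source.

Step 1 — Angular frequency: ω = 2π·f = 2π·1910 = 1.2e+04 rad/s.
Step 2 — Component impedances:
  R: Z = R = 116 Ω
  C: Z = 1/(jωC) = -j/(ω·C) = 0 - j20.13 Ω
Step 3 — Series combination: Z_total = R + C = 116 - j20.13 Ω = 117.7∠-9.8° Ω.
Step 4 — Source phasor: V = 83.6∠-142.3° V = -66.15 - j51.12 V.
Step 5 — Ohm's law: I = V / Z_total = (-66.15 - j51.12) / (116 - j20.13) = -0.4793 - j0.5239 A.
Step 6 — Convert to polar: |I| = 0.7101 A, ∠I = -132.5°.

I = 0.7101∠-132.5° A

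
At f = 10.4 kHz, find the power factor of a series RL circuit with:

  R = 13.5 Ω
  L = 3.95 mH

Step 1 — Angular frequency: ω = 2π·f = 2π·1.04e+04 = 6.535e+04 rad/s.
Step 2 — Component impedances:
  R: Z = R = 13.5 Ω
  L: Z = jωL = j·6.535e+04·0.00395 = 0 + j258.1 Ω
Step 3 — Series combination: Z_total = R + L = 13.5 + j258.1 Ω = 258.5∠87.0° Ω.
Step 4 — Power factor: PF = cos(φ) = Re(Z)/|Z| = 13.5/258.47 = 0.05223.
Step 5 — Type: Im(Z) = 258.1 ⇒ lagging (phase φ = 87.0°).

PF = 0.05223 (lagging, φ = 87.0°)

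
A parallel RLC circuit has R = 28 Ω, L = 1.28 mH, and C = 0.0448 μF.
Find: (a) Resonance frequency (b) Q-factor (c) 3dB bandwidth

Step 1 — Resonance: ω₀ = 1/√(LC) = 1/√(0.00128·4.48e-08) = 1.321e+05 rad/s.
Step 2 — f₀ = ω₀/(2π) = 2.102e+04 Hz.
Step 3 — Parallel Q: Q = R/(ω₀L) = 28/(1.321e+05·0.00128) = 0.1657.
Step 4 — Bandwidth: Δω = ω₀/Q = 7.972e+05 rad/s; BW = Δω/(2π) = 1.269e+05 Hz.

(a) f₀ = 2.102e+04 Hz  (b) Q = 0.1657  (c) BW = 1.269e+05 Hz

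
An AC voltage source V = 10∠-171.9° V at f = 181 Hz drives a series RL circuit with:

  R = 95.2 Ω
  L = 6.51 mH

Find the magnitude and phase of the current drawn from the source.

Step 1 — Angular frequency: ω = 2π·f = 2π·181 = 1137 rad/s.
Step 2 — Component impedances:
  R: Z = R = 95.2 Ω
  L: Z = jωL = j·1137·0.00651 = 0 + j7.404 Ω
Step 3 — Series combination: Z_total = R + L = 95.2 + j7.404 Ω = 95.49∠4.4° Ω.
Step 4 — Source phasor: V = 10∠-171.9° V = -9.9 - j1.409 V.
Step 5 — Ohm's law: I = V / Z_total = (-9.9 - j1.409) / (95.2 + j7.404) = -0.1045 - j0.006673 A.
Step 6 — Convert to polar: |I| = 0.1047 A, ∠I = -176.3°.

I = 0.1047∠-176.3° A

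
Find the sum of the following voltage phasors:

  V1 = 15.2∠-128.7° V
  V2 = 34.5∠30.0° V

Step 1 — Convert each phasor to rectangular form:
  V1 = 15.2·(cos(-128.7°) + j·sin(-128.7°)) = -9.504 - j11.86 V
  V2 = 34.5·(cos(30.0°) + j·sin(30.0°)) = 29.88 + j17.25 V
Step 2 — Sum components: V_total = 20.37 + j5.387 V.
Step 3 — Convert to polar: |V_total| = 21.07 V, ∠V_total = 14.8°.

V_total = 21.07∠14.8° V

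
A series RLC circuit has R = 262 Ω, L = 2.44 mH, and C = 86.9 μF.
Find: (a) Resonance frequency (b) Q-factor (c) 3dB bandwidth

Step 1 — Resonance: ω₀ = 1/√(LC) = 1/√(0.00244·8.69e-05) = 2172 rad/s.
Step 2 — f₀ = ω₀/(2π) = 345.6 Hz.
Step 3 — Series Q: Q = ω₀L/R = 2172·0.00244/262 = 0.02022.
Step 4 — Bandwidth: Δω = ω₀/Q = 1.074e+05 rad/s; BW = Δω/(2π) = 1.709e+04 Hz.

(a) f₀ = 345.6 Hz  (b) Q = 0.02022  (c) BW = 1.709e+04 Hz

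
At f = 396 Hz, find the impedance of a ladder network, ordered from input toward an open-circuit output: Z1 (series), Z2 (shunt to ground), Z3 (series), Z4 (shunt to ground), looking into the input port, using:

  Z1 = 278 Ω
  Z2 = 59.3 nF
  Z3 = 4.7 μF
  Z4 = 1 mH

Step 1 — Angular frequency: ω = 2π·f = 2π·396 = 2488 rad/s.
Step 2 — Component impedances:
  Z1: Z = R = 278 Ω
  Z2: Z = 1/(jωC) = -j/(ω·C) = 0 - j6778 Ω
  Z3: Z = 1/(jωC) = -j/(ω·C) = 0 - j85.51 Ω
  Z4: Z = jωL = j·2488·0.001 = 0 + j2.488 Ω
Step 3 — Ladder network (open output): work backward from the far end, alternating series and parallel combinations. Z_in = 278 - j82.02 Ω = 289.8∠-16.4° Ω.

Z = 278 - j82.02 Ω = 289.8∠-16.4° Ω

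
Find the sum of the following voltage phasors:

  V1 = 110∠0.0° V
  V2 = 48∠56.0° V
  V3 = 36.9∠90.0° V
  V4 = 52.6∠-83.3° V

Step 1 — Convert each phasor to rectangular form:
  V1 = 110·(cos(0.0°) + j·sin(0.0°)) = 110 V
  V2 = 48·(cos(56.0°) + j·sin(56.0°)) = 26.84 + j39.79 V
  V3 = 36.9·(cos(90.0°) + j·sin(90.0°)) = 0 + j36.9 V
  V4 = 52.6·(cos(-83.3°) + j·sin(-83.3°)) = 6.137 - j52.24 V
Step 2 — Sum components: V_total = 143 + j24.45 V.
Step 3 — Convert to polar: |V_total| = 145.1 V, ∠V_total = 9.7°.

V_total = 145.1∠9.7° V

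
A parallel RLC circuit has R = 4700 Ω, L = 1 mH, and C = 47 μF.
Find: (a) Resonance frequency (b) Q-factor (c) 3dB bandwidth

Step 1 — Resonance: ω₀ = 1/√(LC) = 1/√(0.001·4.7e-05) = 4613 rad/s.
Step 2 — f₀ = ω₀/(2π) = 734.1 Hz.
Step 3 — Parallel Q: Q = R/(ω₀L) = 4700/(4613·0.001) = 1019.
Step 4 — Bandwidth: Δω = ω₀/Q = 4.527 rad/s; BW = Δω/(2π) = 0.7205 Hz.

(a) f₀ = 734.1 Hz  (b) Q = 1019  (c) BW = 0.7205 Hz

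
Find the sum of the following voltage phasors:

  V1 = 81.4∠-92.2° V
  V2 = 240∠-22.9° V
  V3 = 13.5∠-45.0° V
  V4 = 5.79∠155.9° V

Step 1 — Convert each phasor to rectangular form:
  V1 = 81.4·(cos(-92.2°) + j·sin(-92.2°)) = -3.125 - j81.34 V
  V2 = 240·(cos(-22.9°) + j·sin(-22.9°)) = 221.1 - j93.39 V
  V3 = 13.5·(cos(-45.0°) + j·sin(-45.0°)) = 9.546 - j9.546 V
  V4 = 5.79·(cos(155.9°) + j·sin(155.9°)) = -5.285 + j2.364 V
Step 2 — Sum components: V_total = 222.2 - j181.9 V.
Step 3 — Convert to polar: |V_total| = 287.2 V, ∠V_total = -39.3°.

V_total = 287.2∠-39.3° V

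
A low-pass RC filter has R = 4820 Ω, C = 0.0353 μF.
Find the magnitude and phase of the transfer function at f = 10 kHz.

Step 1 — Angular frequency: ω = 2π·1e+04 = 6.283e+04 rad/s.
Step 2 — Transfer function: H(jω) = 1/(1 + jωRC).
Step 3 — Denominator: 1 + jωRC = 1 + j·6.283e+04·4820·3.53e-08 = 1 + j10.69.
Step 4 — H = 0.008674 - j0.09273.
Step 5 — Magnitude: |H| = 0.09313 (-20.6 dB); phase: φ = -84.7°.

|H| = 0.09313 (-20.6 dB), φ = -84.7°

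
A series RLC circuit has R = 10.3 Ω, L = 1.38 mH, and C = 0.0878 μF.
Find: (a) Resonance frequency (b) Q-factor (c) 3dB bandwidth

Step 1 — Resonance condition Im(Z)=0 gives ω₀ = 1/√(LC).
Step 2 — ω₀ = 1/√(0.00138·8.78e-08) = 9.085e+04 rad/s.
Step 3 — f₀ = ω₀/(2π) = 1.446e+04 Hz.
Step 4 — Series Q: Q = ω₀L/R = 9.085e+04·0.00138/10.3 = 12.17.
Step 5 — 3dB bandwidth: Δω = ω₀/Q = 7464 rad/s; BW = Δω/(2π) = 1188 Hz.

(a) f₀ = 1.446e+04 Hz  (b) Q = 12.17  (c) BW = 1188 Hz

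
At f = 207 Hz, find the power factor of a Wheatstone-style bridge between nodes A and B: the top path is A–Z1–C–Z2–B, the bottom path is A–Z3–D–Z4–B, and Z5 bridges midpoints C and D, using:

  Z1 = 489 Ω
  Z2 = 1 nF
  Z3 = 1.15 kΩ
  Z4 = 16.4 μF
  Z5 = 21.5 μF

Step 1 — Angular frequency: ω = 2π·f = 2π·207 = 1301 rad/s.
Step 2 — Component impedances:
  Z1: Z = R = 489 Ω
  Z2: Z = 1/(jωC) = -j/(ω·C) = 0 - j7.689e+05 Ω
  Z3: Z = R = 1150 Ω
  Z4: Z = 1/(jωC) = -j/(ω·C) = 0 - j46.88 Ω
  Z5: Z = 1/(jωC) = -j/(ω·C) = 0 - j35.76 Ω
Step 3 — Bridge requires nodal analysis (the Z5 bridge couples midpoints C and D, so the two paths cannot be reduced to a simple series/parallel combination). Setting node B to ground and injecting 1 A at node A, the 3-node admittance system at A, C, D solves to V_A = Z_AB = 343.5 - j64.47 Ω = 349.5∠-10.6° Ω.
Step 4 — Power factor: PF = cos(φ) = Re(Z)/|Z| = 343.5/349.5 = 0.9828.
Step 5 — Type: Im(Z) = -64.47 ⇒ leading (phase φ = -10.6°).

PF = 0.9828 (leading, φ = -10.6°)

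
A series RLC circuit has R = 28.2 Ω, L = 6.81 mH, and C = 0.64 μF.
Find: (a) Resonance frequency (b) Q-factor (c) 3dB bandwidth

Step 1 — Resonance condition Im(Z)=0 gives ω₀ = 1/√(LC).
Step 2 — ω₀ = 1/√(0.00681·6.4e-07) = 1.515e+04 rad/s.
Step 3 — f₀ = ω₀/(2π) = 2411 Hz.
Step 4 — Series Q: Q = ω₀L/R = 1.515e+04·0.00681/28.2 = 3.658.
Step 5 — 3dB bandwidth: Δω = ω₀/Q = 4141 rad/s; BW = Δω/(2π) = 659.1 Hz.

(a) f₀ = 2411 Hz  (b) Q = 3.658  (c) BW = 659.1 Hz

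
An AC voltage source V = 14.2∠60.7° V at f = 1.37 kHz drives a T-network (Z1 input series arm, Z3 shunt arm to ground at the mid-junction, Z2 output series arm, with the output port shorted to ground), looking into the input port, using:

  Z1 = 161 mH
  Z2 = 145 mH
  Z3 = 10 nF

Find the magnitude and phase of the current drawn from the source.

Step 1 — Angular frequency: ω = 2π·f = 2π·1370 = 8608 rad/s.
Step 2 — Component impedances:
  Z1: Z = jωL = j·8608·0.161 = 0 + j1386 Ω
  Z2: Z = jωL = j·8608·0.145 = 0 + j1248 Ω
  Z3: Z = 1/(jωC) = -j/(ω·C) = 0 - j1.162e+04 Ω
Step 3 — With the output port shorted to ground, the output series arm Z2 runs from the junction to ground; the shunt arm Z3 also runs from the junction to ground. They appear in parallel: Z3 || Z2 = 0 + j1398 Ω.
Step 4 — Series with input arm Z1: Z_in = Z1 + (Z3 || Z2) = 0 + j2784 Ω = 2784∠90.0° Ω.
Step 5 — Source phasor: V = 14.2∠60.7° V = 6.949 + j12.38 V.
Step 6 — Ohm's law: I = V / Z_total = (6.949 + j12.38) / (0 + j2784) = 0.004448 - j0.002496 A.
Step 7 — Convert to polar: |I| = 0.0051 A, ∠I = -29.3°.

I = 0.0051∠-29.3° A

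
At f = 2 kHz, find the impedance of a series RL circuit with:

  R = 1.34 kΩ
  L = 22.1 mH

Step 1 — Angular frequency: ω = 2π·f = 2π·2000 = 1.257e+04 rad/s.
Step 2 — Component impedances:
  R: Z = R = 1340 Ω
  L: Z = jωL = j·1.257e+04·0.0221 = 0 + j277.7 Ω
Step 3 — Series combination: Z_total = R + L = 1340 + j277.7 Ω = 1368∠11.7° Ω.

Z = 1340 + j277.7 Ω = 1368∠11.7° Ω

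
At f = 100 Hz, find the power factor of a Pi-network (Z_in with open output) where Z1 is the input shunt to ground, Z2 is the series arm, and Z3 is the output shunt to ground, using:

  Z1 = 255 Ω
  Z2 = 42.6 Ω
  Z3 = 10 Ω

Step 1 — Angular frequency: ω = 2π·f = 2π·100 = 628.3 rad/s.
Step 2 — Component impedances:
  Z1: Z = R = 255 Ω
  Z2: Z = R = 42.6 Ω
  Z3: Z = R = 10 Ω
Step 3 — With open output, the series arm Z2 and the output shunt Z3 appear in series to ground: Z2 + Z3 = 52.6 Ω.
Step 4 — Parallel with input shunt Z1: Z_in = Z1 || (Z2 + Z3) = 43.61 Ω = 43.61∠0.0° Ω.
Step 5 — Power factor: PF = cos(φ) = Re(Z)/|Z| = 43.61/43.61 = 1.
Step 6 — Type: Im(Z) = 0 ⇒ unity (phase φ = 0.0°).

PF = 1 (unity, φ = 0.0°)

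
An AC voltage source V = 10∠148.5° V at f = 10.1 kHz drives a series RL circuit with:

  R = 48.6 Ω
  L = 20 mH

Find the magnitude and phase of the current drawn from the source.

Step 1 — Angular frequency: ω = 2π·f = 2π·1.01e+04 = 6.346e+04 rad/s.
Step 2 — Component impedances:
  R: Z = R = 48.6 Ω
  L: Z = jωL = j·6.346e+04·0.02 = 0 + j1269 Ω
Step 3 — Series combination: Z_total = R + L = 48.6 + j1269 Ω = 1270∠87.8° Ω.
Step 4 — Source phasor: V = 10∠148.5° V = -8.526 + j5.225 V.
Step 5 — Ohm's law: I = V / Z_total = (-8.526 + j5.225) / (48.6 + j1269) = 0.003854 + j0.006865 A.
Step 6 — Convert to polar: |I| = 0.007873 A, ∠I = 60.7°.

I = 0.007873∠60.7° A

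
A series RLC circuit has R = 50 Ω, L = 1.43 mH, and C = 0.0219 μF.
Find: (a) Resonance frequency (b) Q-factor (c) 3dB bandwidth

Step 1 — Resonance condition Im(Z)=0 gives ω₀ = 1/√(LC).
Step 2 — ω₀ = 1/√(0.00143·2.19e-08) = 1.787e+05 rad/s.
Step 3 — f₀ = ω₀/(2π) = 2.844e+04 Hz.
Step 4 — Series Q: Q = ω₀L/R = 1.787e+05·0.00143/50 = 5.111.
Step 5 — 3dB bandwidth: Δω = ω₀/Q = 3.497e+04 rad/s; BW = Δω/(2π) = 5565 Hz.

(a) f₀ = 2.844e+04 Hz  (b) Q = 5.111  (c) BW = 5565 Hz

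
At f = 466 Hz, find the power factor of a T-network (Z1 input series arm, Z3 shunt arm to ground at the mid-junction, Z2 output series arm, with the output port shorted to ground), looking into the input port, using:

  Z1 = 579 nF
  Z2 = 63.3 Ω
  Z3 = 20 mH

Step 1 — Angular frequency: ω = 2π·f = 2π·466 = 2928 rad/s.
Step 2 — Component impedances:
  Z1: Z = 1/(jωC) = -j/(ω·C) = 0 - j589.9 Ω
  Z2: Z = R = 63.3 Ω
  Z3: Z = jωL = j·2928·0.02 = 0 + j58.56 Ω
Step 3 — With the output port shorted to ground, the output series arm Z2 runs from the junction to ground; the shunt arm Z3 also runs from the junction to ground. They appear in parallel: Z3 || Z2 = 29.19 + j31.55 Ω.
Step 4 — Series with input arm Z1: Z_in = Z1 + (Z3 || Z2) = 29.19 - j558.3 Ω = 559.1∠-87.0° Ω.
Step 5 — Power factor: PF = cos(φ) = Re(Z)/|Z| = 29.19/559.1 = 0.05221.
Step 6 — Type: Im(Z) = -558.3 ⇒ leading (phase φ = -87.0°).

PF = 0.05221 (leading, φ = -87.0°)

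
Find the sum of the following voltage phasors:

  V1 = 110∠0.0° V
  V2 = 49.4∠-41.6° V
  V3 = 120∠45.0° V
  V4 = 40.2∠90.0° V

Step 1 — Convert each phasor to rectangular form:
  V1 = 110·(cos(0.0°) + j·sin(0.0°)) = 110 V
  V2 = 49.4·(cos(-41.6°) + j·sin(-41.6°)) = 36.94 - j32.8 V
  V3 = 120·(cos(45.0°) + j·sin(45.0°)) = 84.85 + j84.85 V
  V4 = 40.2·(cos(90.0°) + j·sin(90.0°)) = 0 + j40.2 V
Step 2 — Sum components: V_total = 231.8 + j92.25 V.
Step 3 — Convert to polar: |V_total| = 249.5 V, ∠V_total = 21.7°.

V_total = 249.5∠21.7° V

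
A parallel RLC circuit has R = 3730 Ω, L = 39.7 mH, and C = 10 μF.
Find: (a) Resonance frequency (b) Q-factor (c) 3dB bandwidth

Step 1 — Resonance: ω₀ = 1/√(LC) = 1/√(0.0397·1e-05) = 1587 rad/s.
Step 2 — f₀ = ω₀/(2π) = 252.6 Hz.
Step 3 — Parallel Q: Q = R/(ω₀L) = 3730/(1587·0.0397) = 59.2.
Step 4 — Bandwidth: Δω = ω₀/Q = 26.81 rad/s; BW = Δω/(2π) = 4.267 Hz.

(a) f₀ = 252.6 Hz  (b) Q = 59.2  (c) BW = 4.267 Hz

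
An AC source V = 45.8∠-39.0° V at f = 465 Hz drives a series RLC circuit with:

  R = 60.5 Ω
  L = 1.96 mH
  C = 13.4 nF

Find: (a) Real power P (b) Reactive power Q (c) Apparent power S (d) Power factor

Step 1 — Angular frequency: ω = 2π·f = 2π·465 = 2922 rad/s.
Step 2 — Component impedances:
  R: Z = R = 60.5 Ω
  L: Z = jωL = j·2922·0.00196 = 0 + j5.726 Ω
  C: Z = 1/(jωC) = -j/(ω·C) = 0 - j2.554e+04 Ω
Step 3 — Series combination: Z_total = R + L + C = 60.5 - j2.554e+04 Ω = 2.554e+04∠-89.9° Ω.
Step 4 — Source phasor: V = 45.8∠-39.0° V = 35.59 - j28.82 V.
Step 5 — Current: I = V / Z = 0.001132 + j0.001391 A = 0.001793∠50.9° A.
Step 6 — Complex power: S = V·I* = 0.0001946 - j0.08214 VA.
Step 7 — Real power: P = Re(S) = 0.0001946 W.
Step 8 — Reactive power: Q = Im(S) = -0.08214 VAR.
Step 9 — Apparent power: |S| = 0.08214 VA.
Step 10 — Power factor: PF = P/|S| = 0.002369 (leading).

(a) P = 0.0001946 W  (b) Q = -0.08214 VAR  (c) S = 0.08214 VA  (d) PF = 0.002369 (leading)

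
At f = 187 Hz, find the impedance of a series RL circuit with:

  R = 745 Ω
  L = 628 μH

Step 1 — Angular frequency: ω = 2π·f = 2π·187 = 1175 rad/s.
Step 2 — Component impedances:
  R: Z = R = 745 Ω
  L: Z = jωL = j·1175·0.000628 = 0 + j0.7379 Ω
Step 3 — Series combination: Z_total = R + L = 745 + j0.7379 Ω = 745∠0.1° Ω.

Z = 745 + j0.7379 Ω = 745∠0.1° Ω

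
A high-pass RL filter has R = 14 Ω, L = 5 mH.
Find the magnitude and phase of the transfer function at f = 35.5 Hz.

Step 1 — Angular frequency: ω = 2π·35.5 = 223.1 rad/s.
Step 2 — Transfer function: H(jω) = jωL/(R + jωL).
Step 3 — Numerator jωL = j·1.115; denominator R + jωL = 14 + j1.115.
Step 4 — H = 0.006306 + j0.07916.
Step 5 — Magnitude: |H| = 0.07941 (-22.0 dB); phase: φ = 85.4°.

|H| = 0.07941 (-22.0 dB), φ = 85.4°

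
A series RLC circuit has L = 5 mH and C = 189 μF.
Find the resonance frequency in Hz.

Step 1 — Resonance condition Im(Z)=0 gives ω₀ = 1/√(LC).
Step 2 — ω₀ = 1/√(0.005·0.000189) = 1029 rad/s.
Step 3 — f₀ = ω₀/(2π) = 163.7 Hz.

f₀ = 163.7 Hz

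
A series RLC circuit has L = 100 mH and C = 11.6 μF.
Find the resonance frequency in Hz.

Step 1 — Resonance condition Im(Z)=0 gives ω₀ = 1/√(LC).
Step 2 — ω₀ = 1/√(0.1·1.16e-05) = 928.5 rad/s.
Step 3 — f₀ = ω₀/(2π) = 147.8 Hz.

f₀ = 147.8 Hz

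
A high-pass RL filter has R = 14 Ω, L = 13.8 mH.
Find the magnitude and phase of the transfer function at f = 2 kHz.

Step 1 — Angular frequency: ω = 2π·2000 = 1.257e+04 rad/s.
Step 2 — Transfer function: H(jω) = jωL/(R + jωL).
Step 3 — Numerator jωL = j·173.4; denominator R + jωL = 14 + j173.4.
Step 4 — H = 0.9935 + j0.08021.
Step 5 — Magnitude: |H| = 0.9968 (-0.0 dB); phase: φ = 4.6°.

|H| = 0.9968 (-0.0 dB), φ = 4.6°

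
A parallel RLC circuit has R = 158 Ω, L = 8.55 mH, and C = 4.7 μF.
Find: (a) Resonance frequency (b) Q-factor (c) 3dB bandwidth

Step 1 — Resonance: ω₀ = 1/√(LC) = 1/√(0.00855·4.7e-06) = 4988 rad/s.
Step 2 — f₀ = ω₀/(2π) = 793.9 Hz.
Step 3 — Parallel Q: Q = R/(ω₀L) = 158/(4988·0.00855) = 3.704.
Step 4 — Bandwidth: Δω = ω₀/Q = 1347 rad/s; BW = Δω/(2π) = 214.3 Hz.

(a) f₀ = 793.9 Hz  (b) Q = 3.704  (c) BW = 214.3 Hz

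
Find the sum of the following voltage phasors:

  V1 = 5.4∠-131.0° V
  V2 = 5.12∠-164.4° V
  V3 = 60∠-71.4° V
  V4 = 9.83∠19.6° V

Step 1 — Convert each phasor to rectangular form:
  V1 = 5.4·(cos(-131.0°) + j·sin(-131.0°)) = -3.543 - j4.075 V
  V2 = 5.12·(cos(-164.4°) + j·sin(-164.4°)) = -4.931 - j1.377 V
  V3 = 60·(cos(-71.4°) + j·sin(-71.4°)) = 19.14 - j56.87 V
  V4 = 9.83·(cos(19.6°) + j·sin(19.6°)) = 9.26 + j3.297 V
Step 2 — Sum components: V_total = 19.92 - j59.02 V.
Step 3 — Convert to polar: |V_total| = 62.29 V, ∠V_total = -71.3°.

V_total = 62.29∠-71.3° V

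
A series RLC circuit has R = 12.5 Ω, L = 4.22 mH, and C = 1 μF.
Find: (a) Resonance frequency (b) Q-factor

Step 1 — Resonance condition Im(Z)=0 gives ω₀ = 1/√(LC).
Step 2 — ω₀ = 1/√(0.00422·1e-06) = 1.539e+04 rad/s.
Step 3 — f₀ = ω₀/(2π) = 2450 Hz.
Step 4 — Series Q: Q = ω₀L/R = 1.539e+04·0.00422/12.5 = 5.197.

(a) f₀ = 2450 Hz  (b) Q = 5.197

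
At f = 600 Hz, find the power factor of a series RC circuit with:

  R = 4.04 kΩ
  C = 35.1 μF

Step 1 — Angular frequency: ω = 2π·f = 2π·600 = 3770 rad/s.
Step 2 — Component impedances:
  R: Z = R = 4040 Ω
  C: Z = 1/(jωC) = -j/(ω·C) = 0 - j7.557 Ω
Step 3 — Series combination: Z_total = R + C = 4040 - j7.557 Ω = 4040∠-0.1° Ω.
Step 4 — Power factor: PF = cos(φ) = Re(Z)/|Z| = 4040/4040 = 1.
Step 5 — Type: Im(Z) = -7.557 ⇒ leading (phase φ = -0.1°).

PF = 1 (leading, φ = -0.1°)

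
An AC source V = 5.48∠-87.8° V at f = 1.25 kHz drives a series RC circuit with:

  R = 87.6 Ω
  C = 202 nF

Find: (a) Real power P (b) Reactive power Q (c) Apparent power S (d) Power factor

Step 1 — Angular frequency: ω = 2π·f = 2π·1250 = 7854 rad/s.
Step 2 — Component impedances:
  R: Z = R = 87.6 Ω
  C: Z = 1/(jωC) = -j/(ω·C) = 0 - j630.3 Ω
Step 3 — Series combination: Z_total = R + C = 87.6 - j630.3 Ω = 636.4∠-82.1° Ω.
Step 4 — Source phasor: V = 5.48∠-87.8° V = 0.2104 - j5.476 V.
Step 5 — Current: I = V / Z = 0.008569 - j0.0008571 A = 0.008611∠-5.7° A.
Step 6 — Complex power: S = V·I* = 0.006496 - j0.04674 VA.
Step 7 — Real power: P = Re(S) = 0.006496 W.
Step 8 — Reactive power: Q = Im(S) = -0.04674 VAR.
Step 9 — Apparent power: |S| = 0.04719 VA.
Step 10 — Power factor: PF = P/|S| = 0.1377 (leading).

(a) P = 0.006496 W  (b) Q = -0.04674 VAR  (c) S = 0.04719 VA  (d) PF = 0.1377 (leading)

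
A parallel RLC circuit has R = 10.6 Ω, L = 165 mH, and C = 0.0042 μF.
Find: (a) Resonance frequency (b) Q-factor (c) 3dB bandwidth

Step 1 — Resonance: ω₀ = 1/√(LC) = 1/√(0.165·4.2e-09) = 3.799e+04 rad/s.
Step 2 — f₀ = ω₀/(2π) = 6046 Hz.
Step 3 — Parallel Q: Q = R/(ω₀L) = 10.6/(3.799e+04·0.165) = 0.001691.
Step 4 — Bandwidth: Δω = ω₀/Q = 2.246e+07 rad/s; BW = Δω/(2π) = 3.575e+06 Hz.

(a) f₀ = 6046 Hz  (b) Q = 0.001691  (c) BW = 3.575e+06 Hz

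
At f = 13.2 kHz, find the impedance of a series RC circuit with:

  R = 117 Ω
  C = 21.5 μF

Step 1 — Angular frequency: ω = 2π·f = 2π·1.32e+04 = 8.294e+04 rad/s.
Step 2 — Component impedances:
  R: Z = R = 117 Ω
  C: Z = 1/(jωC) = -j/(ω·C) = 0 - j0.5608 Ω
Step 3 — Series combination: Z_total = R + C = 117 - j0.5608 Ω = 117∠-0.3° Ω.

Z = 117 - j0.5608 Ω = 117∠-0.3° Ω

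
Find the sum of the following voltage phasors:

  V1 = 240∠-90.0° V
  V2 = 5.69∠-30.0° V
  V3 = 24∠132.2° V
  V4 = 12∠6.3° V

Step 1 — Convert each phasor to rectangular form:
  V1 = 240·(cos(-90.0°) + j·sin(-90.0°)) = 0 - j240 V
  V2 = 5.69·(cos(-30.0°) + j·sin(-30.0°)) = 4.928 - j2.845 V
  V3 = 24·(cos(132.2°) + j·sin(132.2°)) = -16.12 + j17.78 V
  V4 = 12·(cos(6.3°) + j·sin(6.3°)) = 11.93 + j1.317 V
Step 2 — Sum components: V_total = 0.7339 - j223.7 V.
Step 3 — Convert to polar: |V_total| = 223.8 V, ∠V_total = -89.8°.

V_total = 223.8∠-89.8° V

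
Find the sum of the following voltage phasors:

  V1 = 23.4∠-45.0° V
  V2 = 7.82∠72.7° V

Step 1 — Convert each phasor to rectangular form:
  V1 = 23.4·(cos(-45.0°) + j·sin(-45.0°)) = 16.55 - j16.55 V
  V2 = 7.82·(cos(72.7°) + j·sin(72.7°)) = 2.325 + j7.466 V
Step 2 — Sum components: V_total = 18.87 - j9.08 V.
Step 3 — Convert to polar: |V_total| = 20.94 V, ∠V_total = -25.7°.

V_total = 20.94∠-25.7° V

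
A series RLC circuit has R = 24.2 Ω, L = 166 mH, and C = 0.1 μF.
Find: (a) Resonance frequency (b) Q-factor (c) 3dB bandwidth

Step 1 — Resonance condition Im(Z)=0 gives ω₀ = 1/√(LC).
Step 2 — ω₀ = 1/√(0.166·1e-07) = 7762 rad/s.
Step 3 — f₀ = ω₀/(2π) = 1235 Hz.
Step 4 — Series Q: Q = ω₀L/R = 7762·0.166/24.2 = 53.24.
Step 5 — 3dB bandwidth: Δω = ω₀/Q = 145.8 rad/s; BW = Δω/(2π) = 23.2 Hz.

(a) f₀ = 1235 Hz  (b) Q = 53.24  (c) BW = 23.2 Hz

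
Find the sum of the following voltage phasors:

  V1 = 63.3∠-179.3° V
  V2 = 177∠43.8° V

Step 1 — Convert each phasor to rectangular form:
  V1 = 63.3·(cos(-179.3°) + j·sin(-179.3°)) = -63.3 - j0.7733 V
  V2 = 177·(cos(43.8°) + j·sin(43.8°)) = 127.8 + j122.5 V
Step 2 — Sum components: V_total = 64.46 + j121.7 V.
Step 3 — Convert to polar: |V_total| = 137.7 V, ∠V_total = 62.1°.

V_total = 137.7∠62.1° V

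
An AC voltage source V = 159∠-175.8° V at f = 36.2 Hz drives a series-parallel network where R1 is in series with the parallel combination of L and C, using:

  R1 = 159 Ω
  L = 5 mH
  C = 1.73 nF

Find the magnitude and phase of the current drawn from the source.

Step 1 — Angular frequency: ω = 2π·f = 2π·36.2 = 227.5 rad/s.
Step 2 — Component impedances:
  R1: Z = R = 159 Ω
  L: Z = jωL = j·227.5·0.005 = 0 + j1.137 Ω
  C: Z = 1/(jωC) = -j/(ω·C) = 0 - j2.541e+06 Ω
Step 3 — Parallel branch: L || C = 1/(1/L + 1/C) = 0 + j1.137 Ω.
Step 4 — Series with R1: Z_total = R1 + (L || C) = 159 + j1.137 Ω = 159∠0.4° Ω.
Step 5 — Source phasor: V = 159∠-175.8° V = -158.6 - j11.64 V.
Step 6 — Ohm's law: I = V / Z_total = (-158.6 - j11.64) / (159 + j1.137) = -0.9978 - j0.0661 A.
Step 7 — Convert to polar: |I| = 1 A, ∠I = -176.2°.

I = 1∠-176.2° A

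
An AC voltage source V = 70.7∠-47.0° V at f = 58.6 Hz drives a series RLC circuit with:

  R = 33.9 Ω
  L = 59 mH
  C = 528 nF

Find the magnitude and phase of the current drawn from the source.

Step 1 — Angular frequency: ω = 2π·f = 2π·58.6 = 368.2 rad/s.
Step 2 — Component impedances:
  R: Z = R = 33.9 Ω
  L: Z = jωL = j·368.2·0.059 = 0 + j21.72 Ω
  C: Z = 1/(jωC) = -j/(ω·C) = 0 - j5144 Ω
Step 3 — Series combination: Z_total = R + L + C = 33.9 - j5122 Ω = 5122∠-89.6° Ω.
Step 4 — Source phasor: V = 70.7∠-47.0° V = 48.22 - j51.71 V.
Step 5 — Ohm's law: I = V / Z_total = (48.22 - j51.71) / (33.9 - j5122) = 0.01016 + j0.009346 A.
Step 6 — Convert to polar: |I| = 0.0138 A, ∠I = 42.6°.

I = 0.0138∠42.6° A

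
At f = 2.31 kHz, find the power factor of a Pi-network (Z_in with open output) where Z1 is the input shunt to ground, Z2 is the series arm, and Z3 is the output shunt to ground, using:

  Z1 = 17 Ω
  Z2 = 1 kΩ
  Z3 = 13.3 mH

Step 1 — Angular frequency: ω = 2π·f = 2π·2310 = 1.451e+04 rad/s.
Step 2 — Component impedances:
  Z1: Z = R = 17 Ω
  Z2: Z = R = 1000 Ω
  Z3: Z = jωL = j·1.451e+04·0.0133 = 0 + j193 Ω
Step 3 — With open output, the series arm Z2 and the output shunt Z3 appear in series to ground: Z2 + Z3 = 1000 + j193 Ω.
Step 4 — Parallel with input shunt Z1: Z_in = Z1 || (Z2 + Z3) = 16.73 + j0.05206 Ω = 16.73∠0.2° Ω.
Step 5 — Power factor: PF = cos(φ) = Re(Z)/|Z| = 16.73/16.73 = 1.
Step 6 — Type: Im(Z) = 0.05206 ⇒ lagging (phase φ = 0.2°).

PF = 1 (lagging, φ = 0.2°)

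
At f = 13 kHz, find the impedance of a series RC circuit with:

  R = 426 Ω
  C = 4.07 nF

Step 1 — Angular frequency: ω = 2π·f = 2π·1.3e+04 = 8.168e+04 rad/s.
Step 2 — Component impedances:
  R: Z = R = 426 Ω
  C: Z = 1/(jωC) = -j/(ω·C) = 0 - j3008 Ω
Step 3 — Series combination: Z_total = R + C = 426 - j3008 Ω = 3038∠-81.9° Ω.

Z = 426 - j3008 Ω = 3038∠-81.9° Ω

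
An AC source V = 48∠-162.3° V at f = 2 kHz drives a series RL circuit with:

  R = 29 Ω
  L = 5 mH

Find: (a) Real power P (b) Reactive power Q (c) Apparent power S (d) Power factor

Step 1 — Angular frequency: ω = 2π·f = 2π·2000 = 1.257e+04 rad/s.
Step 2 — Component impedances:
  R: Z = R = 29 Ω
  L: Z = jωL = j·1.257e+04·0.005 = 0 + j62.83 Ω
Step 3 — Series combination: Z_total = R + L = 29 + j62.83 Ω = 69.2∠65.2° Ω.
Step 4 — Source phasor: V = 48∠-162.3° V = -45.73 - j14.59 V.
Step 5 — Current: I = V / Z = -0.4684 + j0.5116 A = 0.6936∠132.5° A.
Step 6 — Complex power: S = V·I* = 13.95 + j30.23 VA.
Step 7 — Real power: P = Re(S) = 13.95 W.
Step 8 — Reactive power: Q = Im(S) = 30.23 VAR.
Step 9 — Apparent power: |S| = 33.29 VA.
Step 10 — Power factor: PF = P/|S| = 0.4191 (lagging).

(a) P = 13.95 W  (b) Q = 30.23 VAR  (c) S = 33.29 VA  (d) PF = 0.4191 (lagging)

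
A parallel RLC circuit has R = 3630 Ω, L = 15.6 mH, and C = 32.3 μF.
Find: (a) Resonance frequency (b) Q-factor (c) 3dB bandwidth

Step 1 — Resonance: ω₀ = 1/√(LC) = 1/√(0.0156·3.23e-05) = 1409 rad/s.
Step 2 — f₀ = ω₀/(2π) = 224.2 Hz.
Step 3 — Parallel Q: Q = R/(ω₀L) = 3630/(1409·0.0156) = 165.2.
Step 4 — Bandwidth: Δω = ω₀/Q = 8.529 rad/s; BW = Δω/(2π) = 1.357 Hz.

(a) f₀ = 224.2 Hz  (b) Q = 165.2  (c) BW = 1.357 Hz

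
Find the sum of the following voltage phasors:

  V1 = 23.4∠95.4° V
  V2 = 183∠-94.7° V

Step 1 — Convert each phasor to rectangular form:
  V1 = 23.4·(cos(95.4°) + j·sin(95.4°)) = -2.202 + j23.3 V
  V2 = 183·(cos(-94.7°) + j·sin(-94.7°)) = -14.99 - j182.4 V
Step 2 — Sum components: V_total = -17.2 - j159.1 V.
Step 3 — Convert to polar: |V_total| = 160 V, ∠V_total = -96.2°.

V_total = 160∠-96.2° V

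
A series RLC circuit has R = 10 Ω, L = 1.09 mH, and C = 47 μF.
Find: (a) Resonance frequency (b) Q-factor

Step 1 — Resonance condition Im(Z)=0 gives ω₀ = 1/√(LC).
Step 2 — ω₀ = 1/√(0.00109·4.7e-05) = 4418 rad/s.
Step 3 — f₀ = ω₀/(2π) = 703.2 Hz.
Step 4 — Series Q: Q = ω₀L/R = 4418·0.00109/10 = 0.4816.

(a) f₀ = 703.2 Hz  (b) Q = 0.4816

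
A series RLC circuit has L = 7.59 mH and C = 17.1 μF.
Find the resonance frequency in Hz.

Step 1 — Resonance condition Im(Z)=0 gives ω₀ = 1/√(LC).
Step 2 — ω₀ = 1/√(0.00759·1.71e-05) = 2776 rad/s.
Step 3 — f₀ = ω₀/(2π) = 441.8 Hz.

f₀ = 441.8 Hz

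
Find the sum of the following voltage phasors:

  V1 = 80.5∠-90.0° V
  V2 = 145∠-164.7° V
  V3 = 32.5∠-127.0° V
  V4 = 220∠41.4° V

Step 1 — Convert each phasor to rectangular form:
  V1 = 80.5·(cos(-90.0°) + j·sin(-90.0°)) = 0 - j80.5 V
  V2 = 145·(cos(-164.7°) + j·sin(-164.7°)) = -139.9 - j38.26 V
  V3 = 32.5·(cos(-127.0°) + j·sin(-127.0°)) = -19.56 - j25.96 V
  V4 = 220·(cos(41.4°) + j·sin(41.4°)) = 165 + j145.5 V
Step 2 — Sum components: V_total = 5.605 + j0.7714 V.
Step 3 — Convert to polar: |V_total| = 5.657 V, ∠V_total = 7.8°.

V_total = 5.657∠7.8° V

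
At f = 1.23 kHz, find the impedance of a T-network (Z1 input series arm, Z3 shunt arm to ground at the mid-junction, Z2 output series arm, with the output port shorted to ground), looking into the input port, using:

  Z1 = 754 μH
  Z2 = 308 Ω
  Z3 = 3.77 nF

Step 1 — Angular frequency: ω = 2π·f = 2π·1230 = 7728 rad/s.
Step 2 — Component impedances:
  Z1: Z = jωL = j·7728·0.000754 = 0 + j5.827 Ω
  Z2: Z = R = 308 Ω
  Z3: Z = 1/(jωC) = -j/(ω·C) = 0 - j3.432e+04 Ω
Step 3 — With the output port shorted to ground, the output series arm Z2 runs from the junction to ground; the shunt arm Z3 also runs from the junction to ground. They appear in parallel: Z3 || Z2 = 308 - j2.764 Ω.
Step 4 — Series with input arm Z1: Z_in = Z1 + (Z3 || Z2) = 308 + j3.063 Ω = 308∠0.6° Ω.

Z = 308 + j3.063 Ω = 308∠0.6° Ω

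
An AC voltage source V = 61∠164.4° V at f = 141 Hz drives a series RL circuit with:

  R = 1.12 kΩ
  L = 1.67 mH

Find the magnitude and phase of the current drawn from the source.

Step 1 — Angular frequency: ω = 2π·f = 2π·141 = 885.9 rad/s.
Step 2 — Component impedances:
  R: Z = R = 1120 Ω
  L: Z = jωL = j·885.9·0.00167 = 0 + j1.48 Ω
Step 3 — Series combination: Z_total = R + L = 1120 + j1.48 Ω = 1120∠0.1° Ω.
Step 4 — Source phasor: V = 61∠164.4° V = -58.75 + j16.4 V.
Step 5 — Ohm's law: I = V / Z_total = (-58.75 + j16.4) / (1120 + j1.48) = -0.05244 + j0.01472 A.
Step 6 — Convert to polar: |I| = 0.05446 A, ∠I = 164.3°.

I = 0.05446∠164.3° A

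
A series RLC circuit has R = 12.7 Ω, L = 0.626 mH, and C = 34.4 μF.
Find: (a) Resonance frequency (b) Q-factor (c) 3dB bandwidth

Step 1 — Resonance condition Im(Z)=0 gives ω₀ = 1/√(LC).
Step 2 — ω₀ = 1/√(0.000626·3.44e-05) = 6814 rad/s.
Step 3 — f₀ = ω₀/(2π) = 1085 Hz.
Step 4 — Series Q: Q = ω₀L/R = 6814·0.000626/12.7 = 0.3359.
Step 5 — 3dB bandwidth: Δω = ω₀/Q = 2.029e+04 rad/s; BW = Δω/(2π) = 3229 Hz.

(a) f₀ = 1085 Hz  (b) Q = 0.3359  (c) BW = 3229 Hz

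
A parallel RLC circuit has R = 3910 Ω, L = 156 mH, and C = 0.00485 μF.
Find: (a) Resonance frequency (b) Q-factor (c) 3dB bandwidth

Step 1 — Resonance: ω₀ = 1/√(LC) = 1/√(0.156·4.85e-09) = 3.636e+04 rad/s.
Step 2 — f₀ = ω₀/(2π) = 5786 Hz.
Step 3 — Parallel Q: Q = R/(ω₀L) = 3910/(3.636e+04·0.156) = 0.6894.
Step 4 — Bandwidth: Δω = ω₀/Q = 5.273e+04 rad/s; BW = Δω/(2π) = 8393 Hz.

(a) f₀ = 5786 Hz  (b) Q = 0.6894  (c) BW = 8393 Hz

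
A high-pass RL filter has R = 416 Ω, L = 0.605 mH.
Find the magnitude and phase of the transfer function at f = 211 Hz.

Step 1 — Angular frequency: ω = 2π·211 = 1326 rad/s.
Step 2 — Transfer function: H(jω) = jωL/(R + jωL).
Step 3 — Numerator jωL = j·0.8021; denominator R + jωL = 416 + j0.8021.
Step 4 — H = 3.717e-06 + j0.001928.
Step 5 — Magnitude: |H| = 0.001928 (-54.3 dB); phase: φ = 89.9°.

|H| = 0.001928 (-54.3 dB), φ = 89.9°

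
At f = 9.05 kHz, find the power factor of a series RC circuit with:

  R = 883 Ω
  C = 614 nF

Step 1 — Angular frequency: ω = 2π·f = 2π·9050 = 5.686e+04 rad/s.
Step 2 — Component impedances:
  R: Z = R = 883 Ω
  C: Z = 1/(jωC) = -j/(ω·C) = 0 - j28.64 Ω
Step 3 — Series combination: Z_total = R + C = 883 - j28.64 Ω = 883.5∠-1.9° Ω.
Step 4 — Power factor: PF = cos(φ) = Re(Z)/|Z| = 883/883.46 = 0.9995.
Step 5 — Type: Im(Z) = -28.64 ⇒ leading (phase φ = -1.9°).

PF = 0.9995 (leading, φ = -1.9°)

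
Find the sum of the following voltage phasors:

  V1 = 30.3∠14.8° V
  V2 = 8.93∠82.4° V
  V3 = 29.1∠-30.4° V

Step 1 — Convert each phasor to rectangular form:
  V1 = 30.3·(cos(14.8°) + j·sin(14.8°)) = 29.29 + j7.74 V
  V2 = 8.93·(cos(82.4°) + j·sin(82.4°)) = 1.181 + j8.852 V
  V3 = 29.1·(cos(-30.4°) + j·sin(-30.4°)) = 25.1 - j14.73 V
Step 2 — Sum components: V_total = 55.57 + j1.866 V.
Step 3 — Convert to polar: |V_total| = 55.61 V, ∠V_total = 1.9°.

V_total = 55.61∠1.9° V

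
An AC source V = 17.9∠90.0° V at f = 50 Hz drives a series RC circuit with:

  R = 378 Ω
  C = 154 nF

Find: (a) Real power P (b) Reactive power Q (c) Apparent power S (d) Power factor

Step 1 — Angular frequency: ω = 2π·f = 2π·50 = 314.2 rad/s.
Step 2 — Component impedances:
  R: Z = R = 378 Ω
  C: Z = 1/(jωC) = -j/(ω·C) = 0 - j2.067e+04 Ω
Step 3 — Series combination: Z_total = R + C = 378 - j2.067e+04 Ω = 2.067e+04∠-89.0° Ω.
Step 4 — Source phasor: V = 17.9∠90.0° V = 0 + j17.9 V.
Step 5 — Current: I = V / Z = -0.0008657 + j1.583e-05 A = 0.0008659∠179.0° A.
Step 6 — Complex power: S = V·I* = 0.0002834 - j0.0155 VA.
Step 7 — Real power: P = Re(S) = 0.0002834 W.
Step 8 — Reactive power: Q = Im(S) = -0.0155 VAR.
Step 9 — Apparent power: |S| = 0.0155 VA.
Step 10 — Power factor: PF = P/|S| = 0.01828 (leading).

(a) P = 0.0002834 W  (b) Q = -0.0155 VAR  (c) S = 0.0155 VA  (d) PF = 0.01828 (leading)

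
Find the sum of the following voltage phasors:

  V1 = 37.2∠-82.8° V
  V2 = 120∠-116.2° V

Step 1 — Convert each phasor to rectangular form:
  V1 = 37.2·(cos(-82.8°) + j·sin(-82.8°)) = 4.662 - j36.91 V
  V2 = 120·(cos(-116.2°) + j·sin(-116.2°)) = -52.98 - j107.7 V
Step 2 — Sum components: V_total = -48.32 - j144.6 V.
Step 3 — Convert to polar: |V_total| = 152.4 V, ∠V_total = -108.5°.

V_total = 152.4∠-108.5° V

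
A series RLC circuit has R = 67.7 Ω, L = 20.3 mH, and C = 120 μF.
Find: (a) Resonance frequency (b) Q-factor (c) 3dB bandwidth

Step 1 — Resonance condition Im(Z)=0 gives ω₀ = 1/√(LC).
Step 2 — ω₀ = 1/√(0.0203·0.00012) = 640.7 rad/s.
Step 3 — f₀ = ω₀/(2π) = 102 Hz.
Step 4 — Series Q: Q = ω₀L/R = 640.7·0.0203/67.7 = 0.1921.
Step 5 — 3dB bandwidth: Δω = ω₀/Q = 3335 rad/s; BW = Δω/(2π) = 530.8 Hz.

(a) f₀ = 102 Hz  (b) Q = 0.1921  (c) BW = 530.8 Hz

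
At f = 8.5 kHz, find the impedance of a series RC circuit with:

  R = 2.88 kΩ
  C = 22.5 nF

Step 1 — Angular frequency: ω = 2π·f = 2π·8500 = 5.341e+04 rad/s.
Step 2 — Component impedances:
  R: Z = R = 2880 Ω
  C: Z = 1/(jωC) = -j/(ω·C) = 0 - j832.2 Ω
Step 3 — Series combination: Z_total = R + C = 2880 - j832.2 Ω = 2998∠-16.1° Ω.

Z = 2880 - j832.2 Ω = 2998∠-16.1° Ω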